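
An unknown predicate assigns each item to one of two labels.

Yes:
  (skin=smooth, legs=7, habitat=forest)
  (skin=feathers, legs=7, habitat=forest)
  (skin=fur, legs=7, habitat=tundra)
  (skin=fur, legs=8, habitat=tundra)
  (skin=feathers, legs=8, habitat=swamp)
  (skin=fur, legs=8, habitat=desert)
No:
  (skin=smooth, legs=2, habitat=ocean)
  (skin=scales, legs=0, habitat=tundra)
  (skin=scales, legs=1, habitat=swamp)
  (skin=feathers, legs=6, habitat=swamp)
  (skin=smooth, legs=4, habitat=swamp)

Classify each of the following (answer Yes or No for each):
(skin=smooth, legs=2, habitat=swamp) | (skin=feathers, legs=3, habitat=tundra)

No, No

The simplest hypothesis consistent with all the labels is: legs ≥ 7.
(skin=smooth, legs=2, habitat=swamp): legs = 2, does not pass → No. (skin=feathers, legs=3, habitat=tundra): legs = 3, does not pass → No.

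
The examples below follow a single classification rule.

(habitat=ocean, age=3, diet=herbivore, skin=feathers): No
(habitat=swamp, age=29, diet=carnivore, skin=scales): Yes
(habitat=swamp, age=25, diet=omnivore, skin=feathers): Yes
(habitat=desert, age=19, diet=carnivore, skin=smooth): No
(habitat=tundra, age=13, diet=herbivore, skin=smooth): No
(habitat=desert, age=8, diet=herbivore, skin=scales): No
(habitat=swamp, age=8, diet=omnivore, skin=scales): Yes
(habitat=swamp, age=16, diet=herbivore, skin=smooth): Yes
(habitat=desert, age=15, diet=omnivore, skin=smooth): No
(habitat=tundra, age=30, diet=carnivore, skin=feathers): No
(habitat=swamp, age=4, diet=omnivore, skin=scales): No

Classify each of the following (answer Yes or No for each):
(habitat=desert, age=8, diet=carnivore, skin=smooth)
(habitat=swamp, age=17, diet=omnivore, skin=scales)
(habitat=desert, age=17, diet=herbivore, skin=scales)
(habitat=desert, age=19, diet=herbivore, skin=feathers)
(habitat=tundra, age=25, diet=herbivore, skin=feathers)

A rule that fits every label: habitat is swamp AND age ≥ 8 — true of each 'Yes' example, false of each 'No' one.

No, Yes, No, No, No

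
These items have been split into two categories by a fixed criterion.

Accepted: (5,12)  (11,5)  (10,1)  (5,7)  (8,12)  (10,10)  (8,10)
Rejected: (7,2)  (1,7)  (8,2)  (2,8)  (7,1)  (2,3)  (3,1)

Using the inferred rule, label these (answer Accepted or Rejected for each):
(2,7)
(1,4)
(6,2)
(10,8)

Rejected, Rejected, Rejected, Accepted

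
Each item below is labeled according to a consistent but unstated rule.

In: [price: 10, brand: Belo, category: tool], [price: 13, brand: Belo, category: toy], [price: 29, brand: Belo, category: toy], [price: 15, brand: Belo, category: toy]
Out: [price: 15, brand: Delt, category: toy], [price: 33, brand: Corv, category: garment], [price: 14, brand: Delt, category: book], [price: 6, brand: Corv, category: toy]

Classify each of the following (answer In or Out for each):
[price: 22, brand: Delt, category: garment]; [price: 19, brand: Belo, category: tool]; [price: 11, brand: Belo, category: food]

Out, In, In

All 'In' examples share one property — brand is Belo — and every 'Out' example lacks it.
[price: 22, brand: Delt, category: garment] — brand is Delt, hence Out. [price: 19, brand: Belo, category: tool] — brand is Belo, hence In. [price: 11, brand: Belo, category: food] — brand is Belo, hence In.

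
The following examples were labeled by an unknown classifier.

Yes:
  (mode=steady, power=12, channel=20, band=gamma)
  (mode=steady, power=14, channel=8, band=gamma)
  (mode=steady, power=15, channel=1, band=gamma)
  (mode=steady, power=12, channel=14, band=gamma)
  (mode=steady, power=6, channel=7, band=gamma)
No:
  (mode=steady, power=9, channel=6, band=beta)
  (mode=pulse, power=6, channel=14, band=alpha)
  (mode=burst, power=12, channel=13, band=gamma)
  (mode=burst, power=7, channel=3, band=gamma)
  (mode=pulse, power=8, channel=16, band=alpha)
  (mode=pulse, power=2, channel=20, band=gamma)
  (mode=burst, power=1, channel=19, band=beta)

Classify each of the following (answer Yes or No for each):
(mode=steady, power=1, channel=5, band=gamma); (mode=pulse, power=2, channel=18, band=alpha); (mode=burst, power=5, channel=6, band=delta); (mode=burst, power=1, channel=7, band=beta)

The distinguishing property — mode is steady AND band is gamma — holds for all the 'Yes' cases and none of the 'No' cases.
(mode=steady, power=1, channel=5, band=gamma) → mode is steady, band is gamma → Yes. (mode=pulse, power=2, channel=18, band=alpha) → mode is pulse, band is alpha → No. (mode=burst, power=5, channel=6, band=delta) → mode is burst, band is delta → No. (mode=burst, power=1, channel=7, band=beta) → mode is burst, band is beta → No.

Yes, No, No, No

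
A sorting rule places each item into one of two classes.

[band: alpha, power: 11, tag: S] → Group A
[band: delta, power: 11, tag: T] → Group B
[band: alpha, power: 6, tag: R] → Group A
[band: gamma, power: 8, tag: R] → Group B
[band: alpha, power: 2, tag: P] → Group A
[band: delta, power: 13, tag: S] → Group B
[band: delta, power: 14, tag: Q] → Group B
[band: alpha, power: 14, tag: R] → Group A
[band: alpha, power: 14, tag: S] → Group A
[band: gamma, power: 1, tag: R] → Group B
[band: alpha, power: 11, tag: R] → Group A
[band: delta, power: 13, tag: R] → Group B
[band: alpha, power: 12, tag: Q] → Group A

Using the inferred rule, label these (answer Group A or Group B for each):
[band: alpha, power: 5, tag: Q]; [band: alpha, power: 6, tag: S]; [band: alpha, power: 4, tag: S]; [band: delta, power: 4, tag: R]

The rule appears to be: band is alpha.

Group A, Group A, Group A, Group B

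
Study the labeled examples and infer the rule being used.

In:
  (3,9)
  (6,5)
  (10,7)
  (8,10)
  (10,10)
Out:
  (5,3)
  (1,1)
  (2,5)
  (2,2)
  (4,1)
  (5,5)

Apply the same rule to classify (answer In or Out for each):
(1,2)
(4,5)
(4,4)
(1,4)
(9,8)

One predicate separates the groups cleanly: sum ≥ 11.

Out, Out, Out, Out, In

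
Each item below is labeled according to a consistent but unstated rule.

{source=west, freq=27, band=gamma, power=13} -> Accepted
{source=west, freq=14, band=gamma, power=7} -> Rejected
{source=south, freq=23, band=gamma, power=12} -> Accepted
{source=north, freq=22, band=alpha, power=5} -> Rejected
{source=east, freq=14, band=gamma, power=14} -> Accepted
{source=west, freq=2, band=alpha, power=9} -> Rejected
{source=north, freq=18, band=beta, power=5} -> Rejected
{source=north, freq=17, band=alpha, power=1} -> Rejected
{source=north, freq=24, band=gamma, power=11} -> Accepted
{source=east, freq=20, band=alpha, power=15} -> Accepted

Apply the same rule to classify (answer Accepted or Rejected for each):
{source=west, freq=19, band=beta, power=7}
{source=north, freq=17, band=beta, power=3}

Every 'Accepted' example satisfies: power ≥ 11. None of the 'Rejected' examples do.
{source=west, freq=19, band=beta, power=7} — power = 7, hence Rejected.
{source=north, freq=17, band=beta, power=3} — power = 3, hence Rejected.

Rejected, Rejected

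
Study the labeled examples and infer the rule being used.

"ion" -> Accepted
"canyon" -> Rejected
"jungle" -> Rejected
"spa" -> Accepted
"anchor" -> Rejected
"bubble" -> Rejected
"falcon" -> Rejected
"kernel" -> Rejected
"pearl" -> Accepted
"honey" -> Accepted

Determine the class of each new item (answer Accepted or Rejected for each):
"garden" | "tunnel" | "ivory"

Rejected, Rejected, Accepted

Rule: odd length. This holds for each 'Accepted' example and fails for each 'Rejected' one.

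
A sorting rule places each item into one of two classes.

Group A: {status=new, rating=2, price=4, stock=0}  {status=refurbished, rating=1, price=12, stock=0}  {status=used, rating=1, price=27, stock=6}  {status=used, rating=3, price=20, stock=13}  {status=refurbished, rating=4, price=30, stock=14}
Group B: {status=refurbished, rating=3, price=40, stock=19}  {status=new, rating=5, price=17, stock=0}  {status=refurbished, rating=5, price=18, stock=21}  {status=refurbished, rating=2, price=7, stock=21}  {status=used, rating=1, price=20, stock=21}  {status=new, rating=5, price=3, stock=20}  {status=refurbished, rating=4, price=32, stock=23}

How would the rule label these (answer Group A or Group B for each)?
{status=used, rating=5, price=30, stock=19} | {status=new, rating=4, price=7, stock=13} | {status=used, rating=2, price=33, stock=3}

Group B, Group A, Group A

The simplest hypothesis consistent with all the labels is: rating ≤ 4 AND stock ≤ 14.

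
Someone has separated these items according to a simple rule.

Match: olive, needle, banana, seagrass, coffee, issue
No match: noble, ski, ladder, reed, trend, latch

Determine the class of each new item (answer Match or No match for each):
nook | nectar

No match, No match

The rule appears to be: has ≥ 3 vowels.
nook: 2 vowels — does not pass, so No match.
nectar: 2 vowels — does not pass, so No match.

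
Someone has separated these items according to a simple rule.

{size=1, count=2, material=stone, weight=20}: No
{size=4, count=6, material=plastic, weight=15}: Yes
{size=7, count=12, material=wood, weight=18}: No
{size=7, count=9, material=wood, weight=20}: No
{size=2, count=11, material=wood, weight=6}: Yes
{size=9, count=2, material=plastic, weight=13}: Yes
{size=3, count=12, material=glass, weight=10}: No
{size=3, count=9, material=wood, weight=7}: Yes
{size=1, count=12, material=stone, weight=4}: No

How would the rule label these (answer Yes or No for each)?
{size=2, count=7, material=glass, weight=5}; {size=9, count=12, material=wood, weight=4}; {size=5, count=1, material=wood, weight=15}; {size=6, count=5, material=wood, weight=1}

Yes, No, Yes, Yes

The common property of the 'Yes' items is: weight ≤ 15 AND count ≤ 11. No 'No' item has it.
Yes: {size=2, count=7, material=glass, weight=5}, since weight = 5, count = 7. No: {size=9, count=12, material=wood, weight=4}, since weight = 4, count = 12. Yes: {size=5, count=1, material=wood, weight=15}, since weight = 15, count = 1. Yes: {size=6, count=5, material=wood, weight=1}, since weight = 1, count = 5.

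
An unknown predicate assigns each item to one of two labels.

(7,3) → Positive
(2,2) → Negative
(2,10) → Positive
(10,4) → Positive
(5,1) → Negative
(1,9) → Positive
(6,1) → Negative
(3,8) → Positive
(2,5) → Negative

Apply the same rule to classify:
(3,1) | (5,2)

The common property of the 'Positive' items is: sum ≥ 10. No 'Negative' item has it.

Negative, Negative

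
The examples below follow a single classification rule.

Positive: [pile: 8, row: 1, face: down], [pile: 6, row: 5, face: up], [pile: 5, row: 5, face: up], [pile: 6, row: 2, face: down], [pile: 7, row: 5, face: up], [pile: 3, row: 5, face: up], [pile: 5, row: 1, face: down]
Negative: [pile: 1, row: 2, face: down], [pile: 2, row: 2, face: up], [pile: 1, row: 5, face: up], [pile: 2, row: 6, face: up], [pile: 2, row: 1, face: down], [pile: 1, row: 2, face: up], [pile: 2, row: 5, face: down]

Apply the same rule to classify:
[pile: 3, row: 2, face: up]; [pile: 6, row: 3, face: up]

Positive, Positive

The distinguishing property — pile ≥ 3 — holds for all the 'Positive' cases and none of the 'Negative' cases.
[pile: 3, row: 2, face: up]: pile = 3 — has this property, so Positive.
[pile: 6, row: 3, face: up]: pile = 6 — has this property, so Positive.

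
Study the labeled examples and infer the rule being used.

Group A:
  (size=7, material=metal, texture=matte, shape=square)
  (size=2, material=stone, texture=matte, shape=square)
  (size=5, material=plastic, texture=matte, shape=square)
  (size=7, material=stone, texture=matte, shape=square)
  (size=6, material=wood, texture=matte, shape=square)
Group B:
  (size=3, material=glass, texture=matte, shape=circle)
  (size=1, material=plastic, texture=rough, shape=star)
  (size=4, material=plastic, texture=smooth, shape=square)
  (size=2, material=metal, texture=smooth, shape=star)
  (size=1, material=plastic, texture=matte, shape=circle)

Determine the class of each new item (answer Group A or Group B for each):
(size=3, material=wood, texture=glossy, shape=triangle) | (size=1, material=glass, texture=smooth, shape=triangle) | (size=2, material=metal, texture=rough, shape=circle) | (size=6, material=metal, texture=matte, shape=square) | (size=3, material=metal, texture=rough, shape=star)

Group B, Group B, Group B, Group A, Group B

The distinguishing property — texture is matte AND shape is square — holds for all the 'Group A' cases and none of the 'Group B' cases.
(size=3, material=wood, texture=glossy, shape=triangle): texture is glossy, shape is triangle — does not satisfy this, so Group B.
(size=1, material=glass, texture=smooth, shape=triangle): texture is smooth, shape is triangle — does not satisfy this, so Group B.
(size=2, material=metal, texture=rough, shape=circle): texture is rough, shape is circle — does not satisfy this, so Group B.
(size=6, material=metal, texture=matte, shape=square): texture is matte, shape is square — has this property, so Group A.
(size=3, material=metal, texture=rough, shape=star): texture is rough, shape is star — does not satisfy this, so Group B.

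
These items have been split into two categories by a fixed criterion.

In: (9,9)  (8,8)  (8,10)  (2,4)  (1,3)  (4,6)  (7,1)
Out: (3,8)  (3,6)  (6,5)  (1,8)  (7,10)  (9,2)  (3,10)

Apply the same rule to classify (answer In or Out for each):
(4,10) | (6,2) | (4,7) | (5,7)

'In' ⟺ sum is even.
(4,10): 4+10 = 14, qualifies → In.
(6,2): 6+2 = 8, qualifies → In.
(4,7): 4+7 = 11, doesn't match → Out.
(5,7): 5+7 = 12, qualifies → In.

In, In, Out, In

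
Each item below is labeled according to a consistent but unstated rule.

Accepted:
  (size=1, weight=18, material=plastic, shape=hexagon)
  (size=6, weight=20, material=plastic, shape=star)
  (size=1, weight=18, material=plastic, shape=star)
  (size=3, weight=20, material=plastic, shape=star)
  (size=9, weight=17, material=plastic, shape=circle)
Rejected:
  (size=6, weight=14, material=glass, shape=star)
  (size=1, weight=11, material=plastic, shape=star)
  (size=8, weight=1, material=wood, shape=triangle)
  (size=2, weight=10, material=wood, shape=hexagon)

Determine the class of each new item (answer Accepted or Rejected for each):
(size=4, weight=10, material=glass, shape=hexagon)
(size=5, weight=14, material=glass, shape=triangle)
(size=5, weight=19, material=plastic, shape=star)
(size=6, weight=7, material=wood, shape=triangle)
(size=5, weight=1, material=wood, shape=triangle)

Rejected, Rejected, Accepted, Rejected, Rejected

One predicate separates the groups cleanly: weight ≥ 17.
(size=4, weight=10, material=glass, shape=hexagon) — weight = 10, hence Rejected. (size=5, weight=14, material=glass, shape=triangle) — weight = 14, hence Rejected. (size=5, weight=19, material=plastic, shape=star) — weight = 19, hence Accepted. (size=6, weight=7, material=wood, shape=triangle) — weight = 7, hence Rejected. (size=5, weight=1, material=wood, shape=triangle) — weight = 1, hence Rejected.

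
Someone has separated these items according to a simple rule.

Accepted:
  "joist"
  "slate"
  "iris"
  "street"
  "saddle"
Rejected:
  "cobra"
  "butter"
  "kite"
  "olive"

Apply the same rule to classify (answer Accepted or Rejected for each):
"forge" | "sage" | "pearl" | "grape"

Rejected, Accepted, Rejected, Rejected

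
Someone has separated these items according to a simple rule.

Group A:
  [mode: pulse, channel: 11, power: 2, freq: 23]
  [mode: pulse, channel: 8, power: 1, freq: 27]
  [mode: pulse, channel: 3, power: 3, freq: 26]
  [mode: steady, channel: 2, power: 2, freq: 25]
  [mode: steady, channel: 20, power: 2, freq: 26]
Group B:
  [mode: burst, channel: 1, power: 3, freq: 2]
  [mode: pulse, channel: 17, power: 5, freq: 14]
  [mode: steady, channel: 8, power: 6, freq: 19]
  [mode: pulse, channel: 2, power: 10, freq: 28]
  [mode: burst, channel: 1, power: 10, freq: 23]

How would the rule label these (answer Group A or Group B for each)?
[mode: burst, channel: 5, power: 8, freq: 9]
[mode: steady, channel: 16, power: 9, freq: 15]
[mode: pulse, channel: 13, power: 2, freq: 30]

'Group A' ⟺ freq ≥ 14 AND power ≤ 3.

Group B, Group B, Group A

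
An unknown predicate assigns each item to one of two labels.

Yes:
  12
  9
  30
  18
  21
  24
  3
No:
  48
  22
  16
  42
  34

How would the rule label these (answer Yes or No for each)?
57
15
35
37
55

The rule appears to be: multiple of 3 AND at most 30.
57 — 57 = 3·19, 57 > 30, hence No.
15 — 15 = 3·5, 15 ≤ 30, hence Yes.
35 — 35 = 3·11 + 2, 35 > 30, hence No.
37 — 37 = 3·12 + 1, 37 > 30, hence No.
55 — 55 = 3·18 + 1, 55 > 30, hence No.

No, Yes, No, No, No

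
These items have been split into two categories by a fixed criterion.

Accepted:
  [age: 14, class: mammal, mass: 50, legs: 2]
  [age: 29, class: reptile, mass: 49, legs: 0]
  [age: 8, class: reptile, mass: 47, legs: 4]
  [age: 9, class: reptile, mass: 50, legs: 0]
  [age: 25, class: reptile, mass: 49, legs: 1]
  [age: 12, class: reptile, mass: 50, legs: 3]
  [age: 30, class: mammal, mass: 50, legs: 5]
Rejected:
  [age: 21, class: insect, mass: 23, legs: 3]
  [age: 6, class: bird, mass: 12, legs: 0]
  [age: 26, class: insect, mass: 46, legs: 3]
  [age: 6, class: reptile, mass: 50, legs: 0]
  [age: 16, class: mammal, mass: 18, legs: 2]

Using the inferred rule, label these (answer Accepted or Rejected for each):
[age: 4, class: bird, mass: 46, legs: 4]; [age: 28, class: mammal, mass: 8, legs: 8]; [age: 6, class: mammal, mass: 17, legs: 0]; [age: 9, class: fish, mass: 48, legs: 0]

One predicate separates the groups cleanly: age ≥ 8 AND mass ≥ 47.
[age: 4, class: bird, mass: 46, legs: 4]: age = 4, mass = 46, fails this test → Rejected. [age: 28, class: mammal, mass: 8, legs: 8]: age = 28, mass = 8, fails this test → Rejected. [age: 6, class: mammal, mass: 17, legs: 0]: age = 6, mass = 17, fails this test → Rejected. [age: 9, class: fish, mass: 48, legs: 0]: age = 9, mass = 48, checks out → Accepted.

Rejected, Rejected, Rejected, Accepted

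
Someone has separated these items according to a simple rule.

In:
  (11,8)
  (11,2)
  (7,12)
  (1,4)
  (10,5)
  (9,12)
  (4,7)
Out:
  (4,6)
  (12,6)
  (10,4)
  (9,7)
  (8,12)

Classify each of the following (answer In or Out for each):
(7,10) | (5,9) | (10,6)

In, Out, Out

The classifier is using: sum is odd.
(7,10) — 7+10 = 17, hence In.
(5,9) — 5+9 = 14, hence Out.
(10,6) — 10+6 = 16, hence Out.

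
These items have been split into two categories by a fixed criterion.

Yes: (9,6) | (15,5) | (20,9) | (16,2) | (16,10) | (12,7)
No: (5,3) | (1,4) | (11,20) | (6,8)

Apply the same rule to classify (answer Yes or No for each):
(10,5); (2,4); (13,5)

The pattern is that an item is 'Yes' exactly when: first > second AND sum ≥ 14.

Yes, No, Yes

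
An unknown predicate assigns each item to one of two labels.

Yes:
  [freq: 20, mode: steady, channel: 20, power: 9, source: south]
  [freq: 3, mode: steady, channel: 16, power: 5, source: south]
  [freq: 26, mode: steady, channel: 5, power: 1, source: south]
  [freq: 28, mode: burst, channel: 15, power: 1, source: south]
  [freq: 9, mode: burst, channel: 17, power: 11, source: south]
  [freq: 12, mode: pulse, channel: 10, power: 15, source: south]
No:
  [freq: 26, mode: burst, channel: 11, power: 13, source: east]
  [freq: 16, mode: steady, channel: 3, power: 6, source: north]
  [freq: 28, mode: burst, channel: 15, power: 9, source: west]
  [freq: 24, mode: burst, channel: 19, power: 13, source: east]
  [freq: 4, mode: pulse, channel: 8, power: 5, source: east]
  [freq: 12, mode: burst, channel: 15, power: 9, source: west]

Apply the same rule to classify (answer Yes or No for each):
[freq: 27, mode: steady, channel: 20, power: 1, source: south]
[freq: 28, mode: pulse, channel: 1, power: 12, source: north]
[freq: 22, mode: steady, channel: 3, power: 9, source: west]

Yes, No, No

The common property of the 'Yes' items is: source is south. No 'No' item has it.
Yes: [freq: 27, mode: steady, channel: 20, power: 1, source: south], since source is south. No: [freq: 28, mode: pulse, channel: 1, power: 12, source: north], since source is north. No: [freq: 22, mode: steady, channel: 3, power: 9, source: west], since source is west.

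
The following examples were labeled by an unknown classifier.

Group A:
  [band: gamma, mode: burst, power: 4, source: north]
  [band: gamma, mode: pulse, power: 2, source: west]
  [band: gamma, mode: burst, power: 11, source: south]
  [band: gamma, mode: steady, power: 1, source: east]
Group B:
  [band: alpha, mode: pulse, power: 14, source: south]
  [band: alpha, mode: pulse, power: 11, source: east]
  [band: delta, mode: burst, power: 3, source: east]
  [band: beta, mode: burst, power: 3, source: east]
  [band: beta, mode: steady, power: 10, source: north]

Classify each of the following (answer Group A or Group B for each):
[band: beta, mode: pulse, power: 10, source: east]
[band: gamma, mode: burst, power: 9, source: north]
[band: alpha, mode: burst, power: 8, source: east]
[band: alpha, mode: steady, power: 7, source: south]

Group B, Group A, Group B, Group B

Every 'Group A' example satisfies: band is gamma. None of the 'Group B' examples do.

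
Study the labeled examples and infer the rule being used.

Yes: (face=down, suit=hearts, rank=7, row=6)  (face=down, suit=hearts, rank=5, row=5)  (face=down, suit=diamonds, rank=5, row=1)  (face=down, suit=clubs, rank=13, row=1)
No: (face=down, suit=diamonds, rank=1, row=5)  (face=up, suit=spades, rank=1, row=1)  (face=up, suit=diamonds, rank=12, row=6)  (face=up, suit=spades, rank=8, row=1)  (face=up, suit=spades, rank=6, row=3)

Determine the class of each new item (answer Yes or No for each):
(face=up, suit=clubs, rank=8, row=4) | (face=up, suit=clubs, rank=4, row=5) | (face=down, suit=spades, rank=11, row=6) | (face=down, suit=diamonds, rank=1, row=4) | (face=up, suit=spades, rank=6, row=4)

'Yes' ⟺ face is down AND rank ≥ 5.

No, No, Yes, No, No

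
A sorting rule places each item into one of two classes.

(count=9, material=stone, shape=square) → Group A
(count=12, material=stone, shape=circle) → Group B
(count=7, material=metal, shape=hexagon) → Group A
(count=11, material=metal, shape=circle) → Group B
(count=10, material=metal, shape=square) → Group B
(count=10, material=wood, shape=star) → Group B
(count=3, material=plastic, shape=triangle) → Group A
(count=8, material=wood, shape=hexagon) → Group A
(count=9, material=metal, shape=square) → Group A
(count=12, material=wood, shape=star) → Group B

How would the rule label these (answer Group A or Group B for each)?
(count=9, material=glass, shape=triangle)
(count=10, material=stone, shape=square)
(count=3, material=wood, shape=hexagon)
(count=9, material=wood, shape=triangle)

One predicate separates the groups cleanly: count ≤ 9.
(count=9, material=glass, shape=triangle) — count = 9, hence Group A. (count=10, material=stone, shape=square) — count = 10, hence Group B. (count=3, material=wood, shape=hexagon) — count = 3, hence Group A. (count=9, material=wood, shape=triangle) — count = 9, hence Group A.

Group A, Group B, Group A, Group A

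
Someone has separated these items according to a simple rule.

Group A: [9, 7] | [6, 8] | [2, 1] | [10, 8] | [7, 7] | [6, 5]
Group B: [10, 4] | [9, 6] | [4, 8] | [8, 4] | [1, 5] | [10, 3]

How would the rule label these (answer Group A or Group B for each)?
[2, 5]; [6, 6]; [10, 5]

Group B, Group A, Group B

One predicate separates the groups cleanly: |first − second| ≤ 2.
[2, 5]: Group B (|2−5| = 3). [6, 6]: Group A (|6−6| = 0). [10, 5]: Group B (|10−5| = 5).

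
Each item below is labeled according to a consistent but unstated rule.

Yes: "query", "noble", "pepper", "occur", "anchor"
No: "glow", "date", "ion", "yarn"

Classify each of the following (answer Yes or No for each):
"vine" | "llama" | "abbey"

The common property of the 'Yes' items is: length ≥ 5. No 'No' item has it.
"vine": length 4 — doesn't qualify, so No. "llama": length 5 — fits, so Yes. "abbey": length 5 — fits, so Yes.

No, Yes, Yes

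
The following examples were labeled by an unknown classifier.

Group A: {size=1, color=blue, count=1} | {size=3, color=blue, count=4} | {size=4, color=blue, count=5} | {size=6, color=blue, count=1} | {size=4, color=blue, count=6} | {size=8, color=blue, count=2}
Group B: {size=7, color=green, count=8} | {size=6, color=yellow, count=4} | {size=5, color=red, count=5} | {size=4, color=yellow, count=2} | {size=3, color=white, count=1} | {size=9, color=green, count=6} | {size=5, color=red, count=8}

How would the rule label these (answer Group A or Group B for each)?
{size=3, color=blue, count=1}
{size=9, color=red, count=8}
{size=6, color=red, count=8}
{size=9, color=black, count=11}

Group A, Group B, Group B, Group B

All 'Group A' examples share one property — color is blue — and every 'Group B' example lacks it.
{size=3, color=blue, count=1} — color is blue, hence Group A. {size=9, color=red, count=8} — color is red, hence Group B. {size=6, color=red, count=8} — color is red, hence Group B. {size=9, color=black, count=11} — color is black, hence Group B.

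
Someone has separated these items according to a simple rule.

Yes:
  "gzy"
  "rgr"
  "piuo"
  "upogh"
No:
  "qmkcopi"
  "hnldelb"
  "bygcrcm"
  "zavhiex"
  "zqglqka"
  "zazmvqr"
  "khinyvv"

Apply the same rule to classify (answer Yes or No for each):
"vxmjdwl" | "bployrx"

No, No

The pattern is that an item is 'Yes' exactly when: length ≤ 5.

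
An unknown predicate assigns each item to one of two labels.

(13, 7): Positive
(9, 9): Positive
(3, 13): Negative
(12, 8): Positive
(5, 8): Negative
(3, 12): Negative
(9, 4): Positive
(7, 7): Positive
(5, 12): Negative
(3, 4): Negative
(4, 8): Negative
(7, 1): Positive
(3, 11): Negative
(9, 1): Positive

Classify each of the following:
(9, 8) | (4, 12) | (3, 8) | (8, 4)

Positive, Negative, Negative, Positive

A rule that fits every label: first ≥ 7 — true of each 'Positive' example, false of each 'Negative' one.
(9, 8): Positive (first 9). (4, 12): Negative (first 4). (3, 8): Negative (first 3). (8, 4): Positive (first 8).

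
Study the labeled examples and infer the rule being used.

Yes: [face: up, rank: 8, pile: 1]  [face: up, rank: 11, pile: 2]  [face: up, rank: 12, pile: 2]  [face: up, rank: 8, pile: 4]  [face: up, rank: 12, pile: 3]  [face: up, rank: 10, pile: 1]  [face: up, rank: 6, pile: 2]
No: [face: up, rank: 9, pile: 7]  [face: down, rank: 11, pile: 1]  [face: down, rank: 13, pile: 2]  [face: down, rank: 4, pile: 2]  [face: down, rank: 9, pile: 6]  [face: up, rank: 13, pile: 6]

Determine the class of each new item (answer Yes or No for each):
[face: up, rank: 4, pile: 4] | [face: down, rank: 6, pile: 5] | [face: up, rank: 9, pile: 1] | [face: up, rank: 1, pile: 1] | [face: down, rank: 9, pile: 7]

Rule: face is up AND pile ≤ 4. This holds for each 'Yes' example and fails for each 'No' one.

Yes, No, Yes, Yes, No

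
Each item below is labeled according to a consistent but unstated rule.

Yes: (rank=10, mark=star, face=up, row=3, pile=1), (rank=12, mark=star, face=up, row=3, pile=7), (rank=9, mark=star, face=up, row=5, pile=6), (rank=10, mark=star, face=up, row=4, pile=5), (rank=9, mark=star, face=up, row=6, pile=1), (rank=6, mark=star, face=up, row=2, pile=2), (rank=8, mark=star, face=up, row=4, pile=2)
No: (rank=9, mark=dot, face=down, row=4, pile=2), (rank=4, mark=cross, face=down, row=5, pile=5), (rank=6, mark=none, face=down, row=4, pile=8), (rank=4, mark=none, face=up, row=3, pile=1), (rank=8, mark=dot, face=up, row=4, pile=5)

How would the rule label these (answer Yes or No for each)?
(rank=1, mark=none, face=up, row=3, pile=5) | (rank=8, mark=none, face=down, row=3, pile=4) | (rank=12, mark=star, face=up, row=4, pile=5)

The common property of the 'Yes' items is: mark is star. No 'No' item has it.

No, No, Yes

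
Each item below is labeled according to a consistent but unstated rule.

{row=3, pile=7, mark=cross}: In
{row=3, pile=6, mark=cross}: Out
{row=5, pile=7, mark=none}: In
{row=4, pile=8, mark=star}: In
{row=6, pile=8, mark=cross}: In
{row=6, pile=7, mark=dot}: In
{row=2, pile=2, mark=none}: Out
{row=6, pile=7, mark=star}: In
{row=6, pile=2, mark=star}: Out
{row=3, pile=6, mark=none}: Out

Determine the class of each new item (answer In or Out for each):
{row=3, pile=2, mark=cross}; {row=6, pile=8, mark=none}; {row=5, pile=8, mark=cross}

All 'In' examples share one property — pile ≥ 7 — and every 'Out' example lacks it.
{row=3, pile=2, mark=cross} → pile = 2 → Out.
{row=6, pile=8, mark=none} → pile = 8 → In.
{row=5, pile=8, mark=cross} → pile = 8 → In.

Out, In, In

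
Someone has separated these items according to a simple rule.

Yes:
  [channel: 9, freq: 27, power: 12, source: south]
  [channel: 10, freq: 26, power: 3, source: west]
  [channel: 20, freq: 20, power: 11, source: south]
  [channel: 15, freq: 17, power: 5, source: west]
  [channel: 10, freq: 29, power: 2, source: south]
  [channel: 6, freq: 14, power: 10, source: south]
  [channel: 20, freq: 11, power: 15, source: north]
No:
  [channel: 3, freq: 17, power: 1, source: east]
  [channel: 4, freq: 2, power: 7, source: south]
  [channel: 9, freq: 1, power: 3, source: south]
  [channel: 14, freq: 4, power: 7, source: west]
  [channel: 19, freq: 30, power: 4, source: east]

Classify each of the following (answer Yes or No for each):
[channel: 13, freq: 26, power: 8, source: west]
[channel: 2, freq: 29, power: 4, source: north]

The common property of the 'Yes' items is: source is not east AND freq ≥ 11. No 'No' item has it.
[channel: 13, freq: 26, power: 8, source: west]: Yes (source is west, freq = 26).
[channel: 2, freq: 29, power: 4, source: north]: Yes (source is north, freq = 29).

Yes, Yes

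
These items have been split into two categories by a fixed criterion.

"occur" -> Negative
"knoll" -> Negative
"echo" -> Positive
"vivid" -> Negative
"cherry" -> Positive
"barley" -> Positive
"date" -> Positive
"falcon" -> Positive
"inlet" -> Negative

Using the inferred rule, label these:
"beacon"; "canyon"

Positive, Positive

Looking at the examples, the only property every 'Positive' case has and every 'Negative' case lacks is: even length.
"beacon": length 6, matches → Positive. "canyon": length 6, matches → Positive.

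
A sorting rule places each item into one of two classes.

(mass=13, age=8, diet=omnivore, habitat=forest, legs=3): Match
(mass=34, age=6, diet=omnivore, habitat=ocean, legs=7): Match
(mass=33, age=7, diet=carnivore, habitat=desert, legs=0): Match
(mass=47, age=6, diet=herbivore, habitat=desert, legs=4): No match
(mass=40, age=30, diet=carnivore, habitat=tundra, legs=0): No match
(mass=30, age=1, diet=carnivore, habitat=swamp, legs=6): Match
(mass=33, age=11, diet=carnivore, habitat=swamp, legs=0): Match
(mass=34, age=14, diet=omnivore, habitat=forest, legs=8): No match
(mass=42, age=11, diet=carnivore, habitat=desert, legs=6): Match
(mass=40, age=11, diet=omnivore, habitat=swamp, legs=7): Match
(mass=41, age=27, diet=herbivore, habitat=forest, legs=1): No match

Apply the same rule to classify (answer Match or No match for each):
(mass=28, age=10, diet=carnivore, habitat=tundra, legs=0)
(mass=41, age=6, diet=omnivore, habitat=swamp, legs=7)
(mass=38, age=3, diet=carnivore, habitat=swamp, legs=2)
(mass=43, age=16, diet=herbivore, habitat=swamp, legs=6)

Match, Match, Match, No match

The distinguishing property — mass ≤ 42 AND age ≤ 11 — holds for all the 'Match' cases and none of the 'No match' cases.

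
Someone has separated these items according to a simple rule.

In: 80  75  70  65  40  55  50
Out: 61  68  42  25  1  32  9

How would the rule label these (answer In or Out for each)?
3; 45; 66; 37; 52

The pattern is that an item is 'In' exactly when: multiple of 5 AND at least 32.
Out: 3, since 3 = 5·0 + 3, 3 < 32. In: 45, since 45 = 5·9, 45 ≥ 32. Out: 66, since 66 = 5·13 + 1, 66 ≥ 32. Out: 37, since 37 = 5·7 + 2, 37 ≥ 32. Out: 52, since 52 = 5·10 + 2, 52 ≥ 32.

Out, In, Out, Out, Out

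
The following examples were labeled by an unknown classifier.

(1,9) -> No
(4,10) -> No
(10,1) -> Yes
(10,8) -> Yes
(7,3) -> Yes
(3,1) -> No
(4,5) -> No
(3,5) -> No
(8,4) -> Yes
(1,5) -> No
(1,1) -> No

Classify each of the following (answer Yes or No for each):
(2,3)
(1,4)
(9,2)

No, No, Yes

Rule: first ≥ 5. This holds for each 'Yes' example and fails for each 'No' one.
(2,3): first 2, does not pass → No.
(1,4): first 1, does not pass → No.
(9,2): first 9, has this property → Yes.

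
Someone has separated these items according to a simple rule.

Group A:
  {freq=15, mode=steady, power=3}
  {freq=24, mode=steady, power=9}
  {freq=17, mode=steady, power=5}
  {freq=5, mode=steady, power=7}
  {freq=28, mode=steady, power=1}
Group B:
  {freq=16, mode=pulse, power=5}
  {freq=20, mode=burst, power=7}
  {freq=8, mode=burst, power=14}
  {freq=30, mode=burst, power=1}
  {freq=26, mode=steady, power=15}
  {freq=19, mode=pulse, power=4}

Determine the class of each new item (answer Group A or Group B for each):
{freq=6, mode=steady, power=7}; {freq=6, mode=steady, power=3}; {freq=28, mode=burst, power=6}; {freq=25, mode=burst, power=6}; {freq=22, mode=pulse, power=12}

Rule: mode is steady AND power ≤ 9. This holds for each 'Group A' example and fails for each 'Group B' one.

Group A, Group A, Group B, Group B, Group B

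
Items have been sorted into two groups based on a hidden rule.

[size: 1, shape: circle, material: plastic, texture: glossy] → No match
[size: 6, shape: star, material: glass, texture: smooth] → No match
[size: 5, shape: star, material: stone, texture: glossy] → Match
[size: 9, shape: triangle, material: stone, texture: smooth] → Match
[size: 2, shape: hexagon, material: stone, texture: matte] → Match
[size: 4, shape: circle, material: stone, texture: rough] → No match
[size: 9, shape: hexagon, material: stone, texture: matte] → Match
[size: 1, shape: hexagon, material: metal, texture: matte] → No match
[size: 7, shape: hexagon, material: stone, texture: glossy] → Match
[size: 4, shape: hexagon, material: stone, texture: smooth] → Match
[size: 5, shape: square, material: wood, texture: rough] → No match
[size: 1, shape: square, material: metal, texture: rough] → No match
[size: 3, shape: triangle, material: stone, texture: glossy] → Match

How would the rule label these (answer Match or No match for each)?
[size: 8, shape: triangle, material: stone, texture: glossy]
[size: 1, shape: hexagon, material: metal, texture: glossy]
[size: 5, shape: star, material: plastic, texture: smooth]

Match, No match, No match

All 'Match' examples share one property — material is stone AND shape is not circle — and every 'No match' example lacks it.
[size: 8, shape: triangle, material: stone, texture: glossy]: material is stone, shape is triangle — checks out, so Match.
[size: 1, shape: hexagon, material: metal, texture: glossy]: material is metal, shape is hexagon — fails the rule, so No match.
[size: 5, shape: star, material: plastic, texture: smooth]: material is plastic, shape is star — fails the rule, so No match.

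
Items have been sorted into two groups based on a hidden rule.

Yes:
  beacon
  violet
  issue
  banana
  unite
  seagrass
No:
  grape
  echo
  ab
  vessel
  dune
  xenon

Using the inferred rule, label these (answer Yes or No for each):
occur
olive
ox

No, Yes, No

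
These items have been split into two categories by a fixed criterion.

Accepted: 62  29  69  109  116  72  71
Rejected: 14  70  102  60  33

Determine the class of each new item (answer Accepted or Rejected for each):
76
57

Accepted, Accepted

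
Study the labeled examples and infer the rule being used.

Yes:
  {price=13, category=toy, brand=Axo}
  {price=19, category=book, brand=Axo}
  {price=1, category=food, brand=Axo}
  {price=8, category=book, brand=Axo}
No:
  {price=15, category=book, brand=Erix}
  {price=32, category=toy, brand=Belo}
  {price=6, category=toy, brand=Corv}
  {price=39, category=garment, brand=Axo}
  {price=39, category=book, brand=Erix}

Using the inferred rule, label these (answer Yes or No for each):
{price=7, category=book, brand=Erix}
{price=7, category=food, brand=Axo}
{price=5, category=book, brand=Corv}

The distinguishing property — brand is Axo AND price ≤ 19 — holds for all the 'Yes' cases and none of the 'No' cases.
{price=7, category=book, brand=Erix} — brand is Erix, price = 7, hence No. {price=7, category=food, brand=Axo} — brand is Axo, price = 7, hence Yes. {price=5, category=book, brand=Corv} — brand is Corv, price = 5, hence No.

No, Yes, No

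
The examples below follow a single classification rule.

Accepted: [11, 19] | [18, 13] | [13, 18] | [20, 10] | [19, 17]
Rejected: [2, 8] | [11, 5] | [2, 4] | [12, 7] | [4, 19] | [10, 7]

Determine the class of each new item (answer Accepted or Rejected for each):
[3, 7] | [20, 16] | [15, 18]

Rejected, Accepted, Accepted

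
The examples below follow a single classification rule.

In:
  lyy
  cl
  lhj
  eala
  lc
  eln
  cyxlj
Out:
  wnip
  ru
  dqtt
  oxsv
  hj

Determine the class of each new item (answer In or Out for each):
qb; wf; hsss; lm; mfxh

Checking candidate rules against both groups, what survives is: contains 'l'.
qb: no 'l', does not fit → Out. wf: no 'l', does not fit → Out. hsss: no 'l', does not fit → Out. lm: has 'l', fits → In. mfxh: no 'l', does not fit → Out.

Out, Out, Out, In, Out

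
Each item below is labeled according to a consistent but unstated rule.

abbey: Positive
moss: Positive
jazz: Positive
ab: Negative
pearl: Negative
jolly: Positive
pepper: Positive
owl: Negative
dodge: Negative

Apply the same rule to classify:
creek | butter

Positive, Positive

A rule that fits every label: has a double letter — true of each 'Positive' example, false of each 'Negative' one.
creek: 'ee' doubled — has this property, so Positive. butter: 'tt' doubled — has this property, so Positive.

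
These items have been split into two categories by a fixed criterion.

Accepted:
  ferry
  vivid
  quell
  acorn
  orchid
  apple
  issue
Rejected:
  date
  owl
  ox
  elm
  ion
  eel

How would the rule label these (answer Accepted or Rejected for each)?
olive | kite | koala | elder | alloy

All 'Accepted' examples share one property — length ≥ 5 — and every 'Rejected' example lacks it.
Accepted: olive, since length 5.
Rejected: kite, since length 4.
Accepted: koala, since length 5.
Accepted: elder, since length 5.
Accepted: alloy, since length 5.

Accepted, Rejected, Accepted, Accepted, Accepted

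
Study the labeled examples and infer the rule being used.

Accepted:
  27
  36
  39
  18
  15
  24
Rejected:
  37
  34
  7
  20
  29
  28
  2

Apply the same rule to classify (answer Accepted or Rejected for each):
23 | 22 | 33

Rejected, Rejected, Accepted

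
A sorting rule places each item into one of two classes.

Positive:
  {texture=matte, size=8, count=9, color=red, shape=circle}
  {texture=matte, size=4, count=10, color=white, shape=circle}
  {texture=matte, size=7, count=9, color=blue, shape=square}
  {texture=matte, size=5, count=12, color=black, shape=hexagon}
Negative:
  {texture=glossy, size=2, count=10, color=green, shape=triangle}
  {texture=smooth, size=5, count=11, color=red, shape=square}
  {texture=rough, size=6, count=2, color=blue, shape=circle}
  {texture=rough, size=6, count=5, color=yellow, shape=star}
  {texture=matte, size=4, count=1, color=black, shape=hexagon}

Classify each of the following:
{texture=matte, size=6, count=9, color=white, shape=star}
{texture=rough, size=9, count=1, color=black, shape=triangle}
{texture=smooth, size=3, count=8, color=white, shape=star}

A rule that fits every label: texture is matte AND count ≥ 2 — true of each 'Positive' example, false of each 'Negative' one.
Positive: {texture=matte, size=6, count=9, color=white, shape=star}, since texture is matte, count = 9.
Negative: {texture=rough, size=9, count=1, color=black, shape=triangle}, since texture is rough, count = 1.
Negative: {texture=smooth, size=3, count=8, color=white, shape=star}, since texture is smooth, count = 8.

Positive, Negative, Negative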